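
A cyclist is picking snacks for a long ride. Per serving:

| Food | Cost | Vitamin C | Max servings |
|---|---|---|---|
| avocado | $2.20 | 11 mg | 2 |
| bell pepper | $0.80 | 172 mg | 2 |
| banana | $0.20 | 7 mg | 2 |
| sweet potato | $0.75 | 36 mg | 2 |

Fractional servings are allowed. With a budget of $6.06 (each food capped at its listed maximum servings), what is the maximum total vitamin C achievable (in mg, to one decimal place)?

442.8 mg

Vitamin C per dollar: bell pepper 215, sweet potato 48, banana 35, avocado 5.
Take 2 servings of bell pepper: spends $1.60, +344.0 mg vitamin C (running total 344.0 mg).
Take 2 servings of sweet potato: spends $1.50, +72.0 mg vitamin C (running total 416.0 mg).
Take 2 servings of banana: spends $0.40, +14.0 mg vitamin C (running total 430.0 mg).
Take 1.164 servings of avocado: spends $2.56, +12.8 mg vitamin C (running total 442.8 mg).
Greedy by best ratio exhausts the cost allowance optimally: 442.8 mg.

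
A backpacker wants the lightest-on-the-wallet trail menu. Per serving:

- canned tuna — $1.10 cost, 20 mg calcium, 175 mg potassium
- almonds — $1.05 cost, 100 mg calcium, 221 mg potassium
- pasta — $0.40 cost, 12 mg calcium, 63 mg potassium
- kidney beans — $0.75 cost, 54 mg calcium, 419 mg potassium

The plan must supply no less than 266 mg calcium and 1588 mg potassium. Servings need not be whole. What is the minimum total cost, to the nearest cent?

$3.40

This is a tiny linear program; its minimum lies at a vertex of the feasible set. List the vertices and price them.
canned tuna only: max(266/20, 1588/175) = 13.3 servings → $14.63.
almonds only: max(266/100, 1588/221) = 7.186 servings → $7.54.
pasta only: max(266/12, 1588/63) = 25.21 servings → $10.08.
kidney beans only: max(266/54, 1588/419) = 4.926 servings → $3.69.
canned tuna + almonds with both tight: 7.646 servings and 1.131 servings → $9.60.
canned tuna + pasta with both tight: 2.736 servings and 17.61 servings → $10.05.
canned tuna + kidney beans with both targets exact would need a negative amount; discard.
almonds + pasta with both targets exact would need a negative amount; discard.
almonds + kidney beans with both tight: 0.8577 servings and 3.338 servings → $3.40.
pasta + kidney beans with both tight: 15.81 servings and 1.413 servings → $7.38.
Cheapest feasible corner: $3.40.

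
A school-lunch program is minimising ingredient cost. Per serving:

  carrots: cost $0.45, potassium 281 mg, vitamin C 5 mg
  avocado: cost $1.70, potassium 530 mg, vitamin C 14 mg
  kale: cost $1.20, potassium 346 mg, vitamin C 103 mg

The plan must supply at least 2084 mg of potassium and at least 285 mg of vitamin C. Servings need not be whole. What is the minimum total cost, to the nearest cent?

$4.99

Minimising a linear cost over {potassium ≥ 2084, vitamin C ≥ 285, servings ≥ 0} — the optimum is at a vertex, using one or two foods.
carrots only: max(2084/281, 285/5) = 57 servings → $25.65.
avocado only: max(2084/530, 285/14) = 20.36 servings → $34.61.
kale only: max(2084/346, 285/103) = 6.023 servings → $7.23.
carrots + avocado: intersection lies outside the first quadrant.
carrots + kale with both tight: 4.264 servings and 2.56 servings → $4.99.
avocado + kale with both tight: 2.333 servings and 2.45 servings → $6.91.
The minimum over all feasible corners is $4.99.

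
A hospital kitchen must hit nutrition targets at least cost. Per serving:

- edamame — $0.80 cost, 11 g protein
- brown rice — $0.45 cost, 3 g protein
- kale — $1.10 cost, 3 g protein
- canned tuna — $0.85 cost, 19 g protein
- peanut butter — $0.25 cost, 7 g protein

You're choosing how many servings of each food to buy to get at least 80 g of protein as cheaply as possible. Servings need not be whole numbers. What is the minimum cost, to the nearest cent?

$2.86

Cost per g of protein: peanut butter $0.0357, canned tuna $0.0447, edamame $0.0727, brown rice $0.1500, kale $0.3667.
With no serving limits, use only peanut butter: 80 g / 7 g = 11.43 servings × $0.25 = $2.86.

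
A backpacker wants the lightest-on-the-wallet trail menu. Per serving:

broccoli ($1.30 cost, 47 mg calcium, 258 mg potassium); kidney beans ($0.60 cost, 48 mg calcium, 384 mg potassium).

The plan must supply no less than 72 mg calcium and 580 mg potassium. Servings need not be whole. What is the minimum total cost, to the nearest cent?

$0.91

An LP optimum is at a vertex; with two nutrient constraints at most two foods are used. Check each candidate.
broccoli only: max(72/47, 580/258) = 2.248 servings → $2.92.
kidney beans only: max(72/48, 580/384) = 1.51 servings → $0.91.
broccoli + kidney beans: intersection lies outside the first quadrant.
The minimum over all feasible corners is $0.91.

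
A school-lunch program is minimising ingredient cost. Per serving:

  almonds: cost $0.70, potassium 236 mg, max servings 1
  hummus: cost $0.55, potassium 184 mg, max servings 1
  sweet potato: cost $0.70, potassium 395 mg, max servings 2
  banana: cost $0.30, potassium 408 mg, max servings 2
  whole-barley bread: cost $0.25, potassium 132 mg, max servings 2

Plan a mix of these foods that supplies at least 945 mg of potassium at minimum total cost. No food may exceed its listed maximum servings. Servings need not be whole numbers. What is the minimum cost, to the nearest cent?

Cost per mg of potassium: banana $0.0007, sweet potato $0.0018, whole-barley bread $0.0019, almonds $0.0030, hummus $0.0030.
Take 2 servings of banana: +816.0 mg potassium for $0.60 (total $0.60, still need 129.0 mg).
Take 0.3266 servings of sweet potato: +129.0 mg potassium for $0.23 (total $0.83, still need 0.0 mg).
Greedy by cheapest-per-mg is optimal for a single linear constraint, so the minimum cost is $0.83.

$0.83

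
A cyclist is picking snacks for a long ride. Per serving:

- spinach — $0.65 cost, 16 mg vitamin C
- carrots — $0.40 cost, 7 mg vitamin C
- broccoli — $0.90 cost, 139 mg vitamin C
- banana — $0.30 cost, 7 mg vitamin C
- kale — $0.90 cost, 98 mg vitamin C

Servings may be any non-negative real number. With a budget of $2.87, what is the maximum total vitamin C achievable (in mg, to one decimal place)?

Vitamin C per dollar: broccoli 154.4, kale 108.9, spinach 24.62, banana 23.33, carrots 17.5.
With no serving limits, spend the whole cost allowance on broccoli: $2.87 / $0.90 × 139 mg = 443.3 mg.

443.3 mg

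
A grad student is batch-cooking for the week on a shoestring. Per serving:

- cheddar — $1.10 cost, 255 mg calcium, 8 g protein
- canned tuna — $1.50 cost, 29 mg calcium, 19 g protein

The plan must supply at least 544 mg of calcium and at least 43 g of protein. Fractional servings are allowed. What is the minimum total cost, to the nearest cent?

$4.32

At the optimum either one food covers both requirements or two foods hit both targets exactly; no other combination can be cheaper.
cheddar only: max(544/255, 43/8) = 5.375 servings → $5.91.
canned tuna only: max(544/29, 43/19) = 18.76 servings → $28.14.
cheddar + canned tuna with both tight: 1.97 servings and 1.434 servings → $4.32.
The minimum over all feasible corners is $4.32.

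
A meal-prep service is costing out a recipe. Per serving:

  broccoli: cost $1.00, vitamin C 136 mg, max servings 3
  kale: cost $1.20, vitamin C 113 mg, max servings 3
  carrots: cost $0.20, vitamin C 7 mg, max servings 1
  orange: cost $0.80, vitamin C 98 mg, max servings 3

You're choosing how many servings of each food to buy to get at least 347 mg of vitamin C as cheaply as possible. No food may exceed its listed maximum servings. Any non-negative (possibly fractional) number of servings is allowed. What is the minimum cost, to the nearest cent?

Cost per mg of vitamin C: broccoli $0.0074, orange $0.0082, kale $0.0106, carrots $0.0286.
Take 2.551 servings of broccoli: +347.0 mg vitamin C for $2.55 (total $2.55, still need 0.0 mg).
Filling from the cheapest source first is optimal under one linear minimum: $2.55.

$2.55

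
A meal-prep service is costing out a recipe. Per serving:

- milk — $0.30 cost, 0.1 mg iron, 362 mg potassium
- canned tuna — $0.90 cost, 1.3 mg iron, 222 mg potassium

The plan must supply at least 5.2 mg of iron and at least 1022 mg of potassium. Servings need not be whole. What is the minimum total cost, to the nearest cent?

$3.69

The cheapest plan sits at a corner of the feasible region — with two constraints it uses at most two foods.
milk only: max(5.2/0.1, 1022/362) = 52 servings → $15.60.
canned tuna only: max(5.2/1.3, 1022/222) = 4.604 servings → $4.14.
milk + canned tuna with both tight: 0.3885 servings and 3.97 servings → $3.69.
The minimum over all feasible corners is $3.69.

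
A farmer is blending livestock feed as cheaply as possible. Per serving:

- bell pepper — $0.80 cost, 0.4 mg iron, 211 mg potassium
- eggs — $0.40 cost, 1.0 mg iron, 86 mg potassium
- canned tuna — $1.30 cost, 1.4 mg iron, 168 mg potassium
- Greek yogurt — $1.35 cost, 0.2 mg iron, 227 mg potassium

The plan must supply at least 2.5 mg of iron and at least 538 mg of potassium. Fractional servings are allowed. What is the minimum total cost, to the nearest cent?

For a min-cost LP with two ≥-constraints, a basic feasible solution has at most two positive variables.
bell pepper only: max(2.5/0.4, 538/211) = 6.25 servings → $5.00.
eggs only: max(2.5/1.0, 538/86) = 6.256 servings → $2.50.
canned tuna only: max(2.5/1.4, 538/168) = 3.202 servings → $4.16.
Greek yogurt only: max(2.5/0.2, 538/227) = 12.5 servings → $16.88.
bell pepper + eggs with both tight: 1.829 servings and 1.768 servings → $2.17.
bell pepper + canned tuna with both tight: 1.46 servings and 1.369 servings → $2.95.
bell pepper + Greek yogurt: the both-tight solution has a negative serving — not a feasible corner.
eggs + canned tuna with both targets exact would need a negative amount; discard.
eggs + Greek yogurt with both tight: 2.192 servings and 1.54 servings → $2.96.
canned tuna + Greek yogurt with both tight: 1.618 servings and 1.172 servings → $3.69.
So the least-cost plan costs $2.17.

$2.17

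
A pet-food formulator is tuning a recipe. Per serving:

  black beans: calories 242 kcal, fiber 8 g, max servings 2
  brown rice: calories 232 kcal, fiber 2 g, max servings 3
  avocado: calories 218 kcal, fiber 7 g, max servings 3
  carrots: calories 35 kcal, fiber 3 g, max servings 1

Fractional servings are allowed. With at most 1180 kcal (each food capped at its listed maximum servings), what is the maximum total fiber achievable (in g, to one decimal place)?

40.1 g

Fiber per kcal: carrots 0.08571, black beans 0.03306, avocado 0.03211, brown rice 0.008621.
Take 1 serving of carrots: uses 35 kcal, +3.0 g fiber (running total 3.0 g).
Take 2 servings of black beans: uses 484 kcal, +16.0 g fiber (running total 19.0 g).
Take 3 servings of avocado: uses 654 kcal, +21.0 g fiber (running total 40.0 g).
Take 0.03017 servings of brown rice: uses 7 kcal, +0.1 g fiber (running total 40.1 g).
Greedy by best ratio exhausts the calories allowance optimally: 40.1 g.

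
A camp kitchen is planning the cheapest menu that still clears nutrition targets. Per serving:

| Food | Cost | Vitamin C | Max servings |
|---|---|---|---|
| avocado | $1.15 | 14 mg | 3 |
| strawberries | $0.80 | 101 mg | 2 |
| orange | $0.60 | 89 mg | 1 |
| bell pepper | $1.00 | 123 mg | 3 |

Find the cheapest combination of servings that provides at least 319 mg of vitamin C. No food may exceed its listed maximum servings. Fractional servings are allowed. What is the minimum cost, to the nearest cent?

Cost per mg of vitamin C: orange $0.0067, strawberries $0.0079, bell pepper $0.0081, avocado $0.0821.
Take 1 serving of orange: +89.0 mg vitamin C for $0.60 (total $0.60, still need 230.0 mg).
Take 2 servings of strawberries: +202.0 mg vitamin C for $1.60 (total $2.20, still need 28.0 mg).
Take 0.2276 servings of bell pepper: +28.0 mg vitamin C for $0.23 (total $2.43, still need 0.0 mg).
Greedy by cheapest-per-mg is optimal for a single linear constraint, so the minimum cost is $2.43.

$2.43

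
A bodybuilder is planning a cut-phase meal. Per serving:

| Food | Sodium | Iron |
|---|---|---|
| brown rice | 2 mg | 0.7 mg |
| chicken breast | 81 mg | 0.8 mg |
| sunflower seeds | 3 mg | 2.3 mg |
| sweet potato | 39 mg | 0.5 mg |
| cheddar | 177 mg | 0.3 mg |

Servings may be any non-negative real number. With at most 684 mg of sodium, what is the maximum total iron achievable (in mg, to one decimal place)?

Iron per mg sodium: sunflower seeds 0.7667, brown rice 0.35, sweet potato 0.01282, chicken breast 0.009877, cheddar 0.001695.
With no serving limits, spend the whole sodium allowance on sunflower seeds: 684 mg / 3 mg × 2.3 mg = 524.4 mg.

524.4 mg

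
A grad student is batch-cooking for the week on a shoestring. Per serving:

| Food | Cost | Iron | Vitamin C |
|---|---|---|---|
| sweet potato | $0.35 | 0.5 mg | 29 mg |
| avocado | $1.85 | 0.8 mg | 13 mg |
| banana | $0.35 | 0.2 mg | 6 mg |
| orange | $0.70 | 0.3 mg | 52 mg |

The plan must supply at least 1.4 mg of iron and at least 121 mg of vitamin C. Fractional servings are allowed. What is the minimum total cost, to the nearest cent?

$1.46

sweet potato only: max(1.4/0.5, 121/29) = 4.172 servings → $1.46.
avocado only: max(1.4/0.8, 121/13) = 9.308 servings → $17.22.
banana only: max(1.4/0.2, 121/6) = 20.17 servings → $7.06.
orange only: max(1.4/0.3, 121/52) = 4.667 servings → $3.27.
sweet potato + avocado: intersection lies outside the first quadrant.
sweet potato + banana: intersection lies outside the first quadrant.
sweet potato + orange with both tight: 2.11 servings and 1.15 servings → $1.54.
avocado + banana: intersection lies outside the first quadrant.
avocado + orange with both tight: 0.9682 servings and 2.085 servings → $3.25.
banana + orange with both tight: 4.244 servings and 1.837 servings → $2.77.
So the least-cost plan costs $1.46.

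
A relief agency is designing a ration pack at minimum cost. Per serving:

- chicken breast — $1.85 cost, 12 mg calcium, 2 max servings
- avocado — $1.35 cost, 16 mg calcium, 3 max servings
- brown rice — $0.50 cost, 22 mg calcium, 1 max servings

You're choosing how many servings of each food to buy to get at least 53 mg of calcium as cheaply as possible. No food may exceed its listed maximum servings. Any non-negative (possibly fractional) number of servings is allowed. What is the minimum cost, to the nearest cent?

Cost per mg of calcium: brown rice $0.0227, avocado $0.0844, chicken breast $0.1542.
Take 1 serving of brown rice: +22.0 mg calcium for $0.50 (total $0.50, still need 31.0 mg).
Take 1.938 servings of avocado: +31.0 mg calcium for $2.62 (total $3.12, still need 0.0 mg).
Greedy by cheapest-per-mg is optimal for a single linear constraint, so the minimum cost is $3.12.

$3.12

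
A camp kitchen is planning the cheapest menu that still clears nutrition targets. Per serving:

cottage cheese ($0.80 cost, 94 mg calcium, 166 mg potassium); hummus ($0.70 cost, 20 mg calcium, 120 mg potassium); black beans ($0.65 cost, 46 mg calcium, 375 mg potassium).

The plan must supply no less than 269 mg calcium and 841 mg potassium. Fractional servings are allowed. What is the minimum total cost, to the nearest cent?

An LP optimum is at a vertex; with two nutrient constraints at most two foods are used. Check each candidate.
cottage cheese only: max(269/94, 841/166) = 5.066 servings → $4.05.
hummus only: max(269/20, 841/120) = 13.45 servings → $9.41.
black beans only: max(269/46, 841/375) = 5.848 servings → $3.80.
cottage cheese + hummus with both tight: 1.942 servings and 4.322 servings → $4.58.
cottage cheese + black beans with both tight: 2.252 servings and 1.246 servings → $2.61.
hummus + black beans: intersection lies outside the first quadrant.
So the least-cost plan costs $2.61.

$2.61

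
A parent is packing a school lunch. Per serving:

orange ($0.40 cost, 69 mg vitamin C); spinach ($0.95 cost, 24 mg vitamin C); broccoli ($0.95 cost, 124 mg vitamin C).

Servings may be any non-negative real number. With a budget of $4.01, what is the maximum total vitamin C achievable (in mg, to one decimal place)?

Vitamin C per dollar: orange 172.5, broccoli 130.5, spinach 25.26.
With no serving limits, spend the whole cost allowance on orange: $4.01 / $0.40 × 69 mg = 691.7 mg.

691.7 mg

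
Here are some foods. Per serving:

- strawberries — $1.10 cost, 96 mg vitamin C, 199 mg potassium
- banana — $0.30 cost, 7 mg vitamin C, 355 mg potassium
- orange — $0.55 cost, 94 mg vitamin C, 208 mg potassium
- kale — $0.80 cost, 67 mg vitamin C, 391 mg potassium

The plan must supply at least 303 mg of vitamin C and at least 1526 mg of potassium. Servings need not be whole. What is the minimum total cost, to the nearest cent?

$2.43

The cheapest plan sits at a corner of the feasible region — with two constraints it uses at most two foods.
strawberries only: max(303/96, 1526/199) = 7.668 servings → $8.44.
banana only: max(303/7, 1526/355) = 43.29 servings → $12.99.
orange only: max(303/94, 1526/208) = 7.337 servings → $4.04.
kale only: max(303/67, 1526/391) = 4.522 servings → $3.62.
strawberries + banana with both tight: 2.964 servings and 2.637 servings → $4.05.
strawberries + orange: intersection lies outside the first quadrant.
strawberries + kale with both tight: 0.6706 servings and 3.562 servings → $3.59.
banana + orange with both tight: 2.52 servings and 3.036 servings → $2.43.
banana + kale: the both-tight solution has a negative serving — not a feasible corner.
orange + kale with both tight: 0.7113 servings and 3.524 servings → $3.21.
So the least-cost plan costs $2.43.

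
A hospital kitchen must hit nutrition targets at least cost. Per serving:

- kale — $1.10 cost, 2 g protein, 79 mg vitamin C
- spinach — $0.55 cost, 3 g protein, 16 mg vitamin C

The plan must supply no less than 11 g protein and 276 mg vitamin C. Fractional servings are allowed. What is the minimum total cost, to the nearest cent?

This is a tiny linear program; its minimum lies at a vertex of the feasible set. List the vertices and price them.
kale only: max(11/2, 276/79) = 5.5 servings → $6.05.
spinach only: max(11/3, 276/16) = 17.25 servings → $9.49.
kale + spinach with both tight: 3.18 servings and 1.546 servings → $4.35.
So the least-cost plan costs $4.35.

$4.35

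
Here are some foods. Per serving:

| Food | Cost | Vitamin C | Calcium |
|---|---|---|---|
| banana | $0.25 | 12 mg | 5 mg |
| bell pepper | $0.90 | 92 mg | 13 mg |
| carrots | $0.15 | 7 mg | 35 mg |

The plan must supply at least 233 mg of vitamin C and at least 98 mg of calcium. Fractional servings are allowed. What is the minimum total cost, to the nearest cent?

$2.44

With two linear requirements the optimum uses one or two foods; enumerate the corners.
banana only: max(233/12, 98/5) = 19.6 servings → $4.90.
bell pepper only: max(233/92, 98/13) = 7.538 servings → $6.78.
carrots only: max(233/7, 98/35) = 33.29 servings → $4.99.
banana + bell pepper with both targets exact would need a negative amount; discard.
banana + carrots with both tight: 19.4 servings and 0.02857 servings → $4.85.
bell pepper + carrots with both tight: 2.387 servings and 1.913 servings → $2.44.
So the least-cost plan costs $2.44.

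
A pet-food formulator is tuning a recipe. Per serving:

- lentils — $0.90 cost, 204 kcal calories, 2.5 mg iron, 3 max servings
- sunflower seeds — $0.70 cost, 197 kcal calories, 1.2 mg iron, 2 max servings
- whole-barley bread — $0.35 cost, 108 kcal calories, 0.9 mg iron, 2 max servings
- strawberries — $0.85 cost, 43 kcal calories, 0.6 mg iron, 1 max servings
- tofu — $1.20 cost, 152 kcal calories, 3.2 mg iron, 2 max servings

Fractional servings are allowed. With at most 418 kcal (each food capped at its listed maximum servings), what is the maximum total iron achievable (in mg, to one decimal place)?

7.9 mg

Iron per kcal: tofu 0.02105, strawberries 0.01395, lentils 0.01225, whole-barley bread 0.008333, sunflower seeds 0.006091.
Take 2 servings of tofu: uses 304 kcal, +6.4 mg iron (running total 6.4 mg).
Take 1 serving of strawberries: uses 43 kcal, +0.6 mg iron (running total 7.0 mg).
Take 0.348 servings of lentils: uses 71 kcal, +0.9 mg iron (running total 7.9 mg).
Greedy by best ratio exhausts the calories allowance optimally: 7.9 mg.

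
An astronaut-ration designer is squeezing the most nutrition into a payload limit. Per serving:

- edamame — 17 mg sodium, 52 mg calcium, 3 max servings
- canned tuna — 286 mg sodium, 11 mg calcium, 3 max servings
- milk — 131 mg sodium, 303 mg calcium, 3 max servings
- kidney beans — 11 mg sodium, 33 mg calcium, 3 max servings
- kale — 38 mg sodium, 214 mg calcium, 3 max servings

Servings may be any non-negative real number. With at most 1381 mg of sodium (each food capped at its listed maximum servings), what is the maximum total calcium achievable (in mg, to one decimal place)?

1836.4 mg

Calcium per mg sodium: kale 5.632, edamame 3.059, kidney beans 3, milk 2.313, canned tuna 0.03846.
Take 3 servings of kale: uses 114 mg sodium, +642.0 mg calcium (running total 642.0 mg).
Take 3 servings of edamame: uses 51 mg sodium, +156.0 mg calcium (running total 798.0 mg).
Take 3 servings of kidney beans: uses 33 mg sodium, +99.0 mg calcium (running total 897.0 mg).
Take 3 servings of milk: uses 393 mg sodium, +909.0 mg calcium (running total 1806.0 mg).
Take 2.762 servings of canned tuna: uses 790 mg sodium, +30.4 mg calcium (running total 1836.4 mg).
Greedy by best ratio exhausts the sodium allowance optimally: 1836.4 mg.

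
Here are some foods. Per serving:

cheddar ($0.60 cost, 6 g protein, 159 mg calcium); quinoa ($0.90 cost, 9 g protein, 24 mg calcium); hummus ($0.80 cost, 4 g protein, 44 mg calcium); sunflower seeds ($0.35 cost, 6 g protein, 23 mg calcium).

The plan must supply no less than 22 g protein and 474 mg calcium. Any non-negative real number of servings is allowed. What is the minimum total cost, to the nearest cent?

An LP optimum is at a vertex; with two nutrient constraints at most two foods are used. Check each candidate.
cheddar only: max(22/6, 474/159) = 3.667 servings → $2.20.
quinoa only: max(22/9, 474/24) = 19.75 servings → $17.77.
hummus only: max(22/4, 474/44) = 10.77 servings → $8.62.
sunflower seeds only: max(22/6, 474/23) = 20.61 servings → $7.21.
cheddar + quinoa with both tight: 2.904 servings and 0.5082 servings → $2.20.
cheddar + hummus with both tight: 2.495 servings and 1.758 servings → $2.90.
cheddar + sunflower seeds with both tight: 2.865 servings and 0.8015 servings → $2.00.
quinoa + hummus: intersection lies outside the first quadrant.
quinoa + sunflower seeds with both targets exact would need a negative amount; discard.
hummus + sunflower seeds: intersection lies outside the first quadrant.
Cheapest feasible corner: $2.00.

$2.00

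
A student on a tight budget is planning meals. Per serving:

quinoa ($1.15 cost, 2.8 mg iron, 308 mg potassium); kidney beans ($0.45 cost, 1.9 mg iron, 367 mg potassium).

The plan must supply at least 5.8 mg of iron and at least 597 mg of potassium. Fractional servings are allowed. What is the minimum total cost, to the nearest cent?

This is a tiny linear program; its minimum lies at a vertex of the feasible set. List the vertices and price them.
quinoa only: max(5.8/2.8, 597/308) = 2.071 servings → $2.38.
kidney beans only: max(5.8/1.9, 597/367) = 3.053 servings → $1.37.
quinoa + kidney beans with both targets exact would need a negative amount; discard.
So the least-cost plan costs $1.37.

$1.37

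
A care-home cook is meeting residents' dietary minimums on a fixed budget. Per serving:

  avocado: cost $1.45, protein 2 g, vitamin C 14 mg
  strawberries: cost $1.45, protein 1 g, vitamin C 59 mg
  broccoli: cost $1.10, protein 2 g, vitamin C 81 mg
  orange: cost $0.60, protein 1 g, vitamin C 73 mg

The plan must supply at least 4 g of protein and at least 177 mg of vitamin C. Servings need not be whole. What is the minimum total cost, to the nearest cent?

An LP optimum is at a vertex; with two nutrient constraints at most two foods are used. Check each candidate.
avocado only: max(4/2, 177/14) = 12.64 servings → $18.33.
strawberries only: max(4/1, 177/59) = 4 servings → $5.80.
broccoli only: max(4/2, 177/81) = 2.185 servings → $2.40.
orange only: max(4/1, 177/73) = 4 servings → $2.40.
avocado + strawberries with both tight: 0.5673 servings and 2.865 servings → $4.98.
avocado + broccoli with both targets exact would need a negative amount; discard.
avocado + orange with both tight: 0.8712 servings and 2.258 servings → $2.62.
strawberries + broccoli with both tight: 0.8108 servings and 1.595 servings → $2.93.
strawberries + orange: intersection lies outside the first quadrant.
broccoli + orange with both tight: 1.769 servings and 0.4615 servings → $2.22.
Cheapest feasible corner: $2.22.

$2.22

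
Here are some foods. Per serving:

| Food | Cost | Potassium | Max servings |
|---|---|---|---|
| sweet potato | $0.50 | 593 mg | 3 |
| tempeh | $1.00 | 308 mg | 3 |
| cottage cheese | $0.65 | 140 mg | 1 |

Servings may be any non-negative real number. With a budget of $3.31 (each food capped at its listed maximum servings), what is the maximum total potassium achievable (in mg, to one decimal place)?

Potassium per dollar: sweet potato 1186, tempeh 308, cottage cheese 215.4.
Take 3 servings of sweet potato: spends $1.50, +1779.0 mg potassium (running total 1779.0 mg).
Take 1.81 servings of tempeh: spends $1.81, +557.5 mg potassium (running total 2336.5 mg).
Filling greedily by potassium-per-dollar is optimal for one linear limit, giving 2336.5 mg.

2336.5 mg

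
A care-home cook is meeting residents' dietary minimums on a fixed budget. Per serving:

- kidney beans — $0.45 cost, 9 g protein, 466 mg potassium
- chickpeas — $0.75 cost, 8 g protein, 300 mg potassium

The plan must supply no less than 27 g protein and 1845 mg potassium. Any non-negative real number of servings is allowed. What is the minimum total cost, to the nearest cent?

kidney beans only: max(27/9, 1845/466) = 3.959 servings → $1.78.
chickpeas only: max(27/8, 1845/300) = 6.15 servings → $4.61.
kidney beans + chickpeas: the both-tight solution has a negative serving — not a feasible corner.
So the least-cost plan costs $1.78.

$1.78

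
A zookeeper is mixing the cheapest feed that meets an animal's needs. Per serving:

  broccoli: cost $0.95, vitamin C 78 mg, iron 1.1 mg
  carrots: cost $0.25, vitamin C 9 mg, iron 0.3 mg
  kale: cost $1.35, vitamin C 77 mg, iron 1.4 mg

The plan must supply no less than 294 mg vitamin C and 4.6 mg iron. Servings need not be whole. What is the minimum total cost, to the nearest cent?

The cheapest plan sits at a corner of the feasible region — with two constraints it uses at most two foods.
broccoli only: max(294/78, 4.6/1.1) = 4.182 servings → $3.97.
carrots only: max(294/9, 4.6/0.3) = 32.67 servings → $8.17.
kale only: max(294/77, 4.6/1.4) = 3.818 servings → $5.15.
broccoli + carrots with both tight: 3.467 servings and 2.622 servings → $3.95.
broccoli + kale with both tight: 2.343 servings and 1.445 servings → $4.18.
carrots + kale: the both-tight solution has a negative serving — not a feasible corner.
So the least-cost plan costs $3.95.

$3.95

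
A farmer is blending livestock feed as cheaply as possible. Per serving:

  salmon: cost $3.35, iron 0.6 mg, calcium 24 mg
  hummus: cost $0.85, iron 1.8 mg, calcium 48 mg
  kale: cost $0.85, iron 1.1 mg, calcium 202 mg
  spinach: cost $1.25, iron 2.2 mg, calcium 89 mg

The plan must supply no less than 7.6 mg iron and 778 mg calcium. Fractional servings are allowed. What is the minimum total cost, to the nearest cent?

$4.69

This is a tiny linear program; its minimum lies at a vertex of the feasible set. List the vertices and price them.
salmon only: max(7.6/0.6, 778/24) = 32.42 servings → $108.60.
hummus only: max(7.6/1.8, 778/48) = 16.21 servings → $13.78.
kale only: max(7.6/1.1, 778/202) = 6.909 servings → $5.87.
spinach only: max(7.6/2.2, 778/89) = 8.742 servings → $10.93.
salmon + hummus: the both-tight solution has a negative serving — not a feasible corner.
salmon + kale with both tight: 7.167 servings and 3 servings → $26.56.
salmon + spinach: intersection lies outside the first quadrant.
hummus + kale with both tight: 2.186 servings and 3.332 servings → $4.69.
hummus + spinach: the both-tight solution has a negative serving — not a feasible corner.
kale + spinach with both tight: 2.988 servings and 1.961 servings → $4.99.
The minimum over all feasible corners is $4.69.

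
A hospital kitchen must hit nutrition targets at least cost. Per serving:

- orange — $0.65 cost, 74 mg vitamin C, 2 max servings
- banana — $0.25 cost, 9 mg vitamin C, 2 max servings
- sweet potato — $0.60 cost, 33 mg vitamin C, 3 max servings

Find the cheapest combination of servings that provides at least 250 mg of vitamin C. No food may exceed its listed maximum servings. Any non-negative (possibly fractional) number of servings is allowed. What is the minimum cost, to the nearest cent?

$3.18

Cost per mg of vitamin C: orange $0.0088, sweet potato $0.0182, banana $0.0278.
Take 2 servings of orange: +148.0 mg vitamin C for $1.30 (total $1.30, still need 102.0 mg).
Take 3 servings of sweet potato: +99.0 mg vitamin C for $1.80 (total $3.10, still need 3.0 mg).
Take 0.3333 servings of banana: +3.0 mg vitamin C for $0.08 (total $3.18, still need 0.0 mg).
Filling from the cheapest source first is optimal under one linear minimum: $3.18.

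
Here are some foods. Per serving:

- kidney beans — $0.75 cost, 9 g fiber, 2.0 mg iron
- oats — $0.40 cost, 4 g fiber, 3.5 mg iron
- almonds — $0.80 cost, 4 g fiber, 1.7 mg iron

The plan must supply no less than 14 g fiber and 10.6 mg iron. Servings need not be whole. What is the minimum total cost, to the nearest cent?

Two binding constraints pin down two serving amounts, so the optimal mix uses at most two foods. The candidates are each food alone (scaled to the tighter of fiber/iron) and each pair with both constraints tight.
kidney beans only: max(14/9, 10.6/2.0) = 5.3 servings → $3.98.
oats only: max(14/4, 10.6/3.5) = 3.5 servings → $1.40.
almonds only: max(14/4, 10.6/1.7) = 6.235 servings → $4.99.
kidney beans + oats with both tight: 0.2809 servings and 2.868 servings → $1.36.
kidney beans + almonds: the both-tight solution has a negative serving — not a feasible corner.
oats + almonds with both tight: 2.583 servings and 0.9167 servings → $1.77.
So the least-cost plan costs $1.36.

$1.36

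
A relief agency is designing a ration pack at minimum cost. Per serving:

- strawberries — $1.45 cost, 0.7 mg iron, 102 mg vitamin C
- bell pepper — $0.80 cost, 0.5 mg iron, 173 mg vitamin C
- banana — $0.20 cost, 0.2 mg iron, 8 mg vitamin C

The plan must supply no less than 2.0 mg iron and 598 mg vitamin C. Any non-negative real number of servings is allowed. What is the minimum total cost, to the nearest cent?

$3.02

A basic optimal solution has at most two foods positive. Try each food alone and each pair with both targets met exactly.
strawberries only: max(2.0/0.7, 598/102) = 5.863 servings → $8.50.
bell pepper only: max(2.0/0.5, 598/173) = 4 servings → $3.20.
banana only: max(2.0/0.2, 598/8) = 74.75 servings → $14.95.
strawberries + bell pepper with both tight: 0.6705 servings and 3.061 servings → $3.42.
strawberries + banana: intersection lies outside the first quadrant.
bell pepper + banana with both tight: 3.386 servings and 1.536 servings → $3.02.
The minimum over all feasible corners is $3.02.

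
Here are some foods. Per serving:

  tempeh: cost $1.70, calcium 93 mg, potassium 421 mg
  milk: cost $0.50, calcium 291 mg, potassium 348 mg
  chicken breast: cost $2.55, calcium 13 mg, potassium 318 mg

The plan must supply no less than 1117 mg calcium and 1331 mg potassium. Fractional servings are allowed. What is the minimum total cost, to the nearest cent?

tempeh only: max(1117/93, 1331/421) = 12.01 servings → $20.42.
milk only: max(1117/291, 1331/348) = 3.838 servings → $1.92.
chicken breast only: max(1117/13, 1331/318) = 85.92 servings → $219.10.
tempeh + milk with both targets exact would need a negative amount; discard.
tempeh + chicken breast with both targets exact would need a negative amount; discard.
milk + chicken breast: intersection lies outside the first quadrant.
Cheapest feasible corner: $1.92.

$1.92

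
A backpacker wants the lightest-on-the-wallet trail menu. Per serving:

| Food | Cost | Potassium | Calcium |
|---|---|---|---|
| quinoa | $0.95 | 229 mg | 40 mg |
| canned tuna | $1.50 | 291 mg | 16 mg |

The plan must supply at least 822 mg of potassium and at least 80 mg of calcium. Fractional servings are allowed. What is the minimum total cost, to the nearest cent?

With two linear requirements the optimum uses one or two foods; enumerate the corners.
quinoa only: max(822/229, 80/40) = 3.59 servings → $3.41.
canned tuna only: max(822/291, 80/16) = 5 servings → $7.50.
quinoa + canned tuna with both tight: 1.27 servings and 1.825 servings → $3.94.
Cheapest feasible corner: $3.41.

$3.41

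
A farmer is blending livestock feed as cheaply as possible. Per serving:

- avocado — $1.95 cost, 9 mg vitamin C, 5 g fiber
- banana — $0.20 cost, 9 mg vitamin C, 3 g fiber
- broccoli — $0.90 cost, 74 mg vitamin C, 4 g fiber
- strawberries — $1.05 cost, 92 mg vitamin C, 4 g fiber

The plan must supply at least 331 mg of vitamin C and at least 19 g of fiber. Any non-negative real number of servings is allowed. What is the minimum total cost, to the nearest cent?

A basic optimal solution has at most two foods positive. Try each food alone and each pair with both targets met exactly.
avocado only: max(331/9, 19/5) = 36.78 servings → $71.72.
banana only: max(331/9, 19/3) = 36.78 servings → $7.36.
broccoli only: max(331/74, 19/4) = 4.75 servings → $4.28.
strawberries only: max(331/92, 19/4) = 4.75 servings → $4.99.
avocado + banana: intersection lies outside the first quadrant.
avocado + broccoli with both tight: 0.2455 servings and 4.443 servings → $4.48.
avocado + strawberries with both tight: 1 serving and 3.5 servings → $5.62.
banana + broccoli with both tight: 0.4409 servings and 4.419 servings → $4.07.
banana + strawberries with both tight: 1.767 servings and 3.425 servings → $3.95.
broccoli + strawberries with both targets exact would need a negative amount; discard.
Cheapest feasible corner: $3.95.

$3.95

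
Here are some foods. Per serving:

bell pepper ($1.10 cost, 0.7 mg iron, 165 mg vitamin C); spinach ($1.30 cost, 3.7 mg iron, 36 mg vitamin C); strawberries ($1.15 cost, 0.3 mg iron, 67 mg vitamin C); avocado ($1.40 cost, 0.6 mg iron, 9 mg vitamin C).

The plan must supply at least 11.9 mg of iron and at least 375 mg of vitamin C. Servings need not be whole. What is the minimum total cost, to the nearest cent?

$5.58

bell pepper only: max(11.9/0.7, 375/165) = 17 servings → $18.70.
spinach only: max(11.9/3.7, 375/36) = 10.42 servings → $13.54.
strawberries only: max(11.9/0.3, 375/67) = 39.67 servings → $45.62.
avocado only: max(11.9/0.6, 375/9) = 41.67 servings → $58.33.
bell pepper + spinach with both tight: 1.639 servings and 2.906 servings → $5.58.
bell pepper + strawberries with both targets exact would need a negative amount; discard.
bell pepper + avocado with both tight: 1.272 servings and 18.35 servings → $27.09.
spinach + strawberries with both tight: 2.888 servings and 4.045 servings → $8.41.
spinach + avocado: intersection lies outside the first quadrant.
strawberries + avocado with both tight: 3.144 servings and 18.26 servings → $29.18.
Cheapest feasible corner: $5.58.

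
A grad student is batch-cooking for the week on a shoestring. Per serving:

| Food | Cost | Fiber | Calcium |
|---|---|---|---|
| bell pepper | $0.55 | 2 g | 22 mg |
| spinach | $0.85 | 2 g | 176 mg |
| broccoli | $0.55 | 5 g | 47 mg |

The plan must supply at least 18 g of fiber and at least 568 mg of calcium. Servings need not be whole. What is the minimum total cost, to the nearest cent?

$3.58

The cheapest plan sits at a corner of the feasible region — with two constraints it uses at most two foods.
bell pepper only: max(18/2, 568/22) = 25.82 servings → $14.20.
spinach only: max(18/2, 568/176) = 9 servings → $7.65.
broccoli only: max(18/5, 568/47) = 12.09 servings → $6.65.
bell pepper + spinach with both tight: 6.597 servings and 2.403 servings → $5.67.
bell pepper + broccoli with both targets exact would need a negative amount; discard.
spinach + broccoli with both tight: 2.537 servings and 2.585 servings → $3.58.
The minimum over all feasible corners is $3.58.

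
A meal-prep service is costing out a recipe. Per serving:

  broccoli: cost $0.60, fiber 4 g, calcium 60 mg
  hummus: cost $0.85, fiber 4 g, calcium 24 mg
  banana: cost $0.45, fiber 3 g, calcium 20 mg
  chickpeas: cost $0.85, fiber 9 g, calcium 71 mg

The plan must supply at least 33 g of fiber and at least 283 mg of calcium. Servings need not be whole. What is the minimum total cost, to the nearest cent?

A basic optimal solution has at most two foods positive. Try each food alone and each pair with both targets met exactly.
broccoli only: max(33/4, 283/60) = 8.25 servings → $4.95.
hummus only: max(33/4, 283/24) = 11.79 servings → $10.02.
banana only: max(33/3, 283/20) = 14.15 servings → $6.37.
chickpeas only: max(33/9, 283/71) = 3.986 servings → $3.39.
broccoli + hummus with both tight: 2.361 servings and 5.889 servings → $6.42.
broccoli + banana with both tight: 1.89 servings and 8.48 servings → $4.95.
broccoli + chickpeas with both tight: 0.7969 servings and 3.312 servings → $3.29.
hummus + banana: intersection lies outside the first quadrant.
hummus + chickpeas with both targets exact would need a negative amount; discard.
banana + chickpeas with both targets exact would need a negative amount; discard.
Cheapest feasible corner: $3.29.

$3.29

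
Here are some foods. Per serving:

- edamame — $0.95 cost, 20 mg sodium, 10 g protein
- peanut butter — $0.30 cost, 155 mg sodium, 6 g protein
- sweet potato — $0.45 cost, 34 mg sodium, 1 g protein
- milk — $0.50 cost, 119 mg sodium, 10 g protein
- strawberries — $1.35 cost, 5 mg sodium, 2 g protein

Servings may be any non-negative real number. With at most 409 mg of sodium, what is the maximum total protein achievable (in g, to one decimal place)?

Protein per mg sodium: edamame 0.5, strawberries 0.4, milk 0.08403, peanut butter 0.03871, sweet potato 0.02941.
With no serving limits, spend the whole sodium allowance on edamame: 409 mg / 20 mg × 10 g = 204.5 g.

204.5 g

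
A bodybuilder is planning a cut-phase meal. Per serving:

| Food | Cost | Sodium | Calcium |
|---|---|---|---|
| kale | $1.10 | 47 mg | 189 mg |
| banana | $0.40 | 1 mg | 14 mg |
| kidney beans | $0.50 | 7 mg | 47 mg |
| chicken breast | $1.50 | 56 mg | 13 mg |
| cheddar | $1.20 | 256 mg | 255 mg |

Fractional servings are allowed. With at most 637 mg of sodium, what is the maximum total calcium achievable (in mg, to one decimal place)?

8918.0 mg

Calcium per mg sodium: banana 14, kidney beans 6.714, kale 4.021, cheddar 0.9961, chicken breast 0.2321.
With no serving limits, spend the whole sodium allowance on banana: 637 mg / 1 mg × 14 mg = 8918.0 mg.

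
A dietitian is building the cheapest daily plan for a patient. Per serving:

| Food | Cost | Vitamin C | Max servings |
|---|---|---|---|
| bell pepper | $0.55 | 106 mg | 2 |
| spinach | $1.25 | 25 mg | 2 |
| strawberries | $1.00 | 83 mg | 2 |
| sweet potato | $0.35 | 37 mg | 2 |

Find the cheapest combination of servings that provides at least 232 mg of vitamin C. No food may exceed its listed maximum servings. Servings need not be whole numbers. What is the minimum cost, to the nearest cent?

Cost per mg of vitamin C: bell pepper $0.0052, sweet potato $0.0095, strawberries $0.0120, spinach $0.0500.
Take 2 servings of bell pepper: +212.0 mg vitamin C for $1.10 (total $1.10, still need 20.0 mg).
Take 0.5405 servings of sweet potato: +20.0 mg vitamin C for $0.19 (total $1.29, still need 0.0 mg).
Greedy by cheapest-per-mg is optimal for a single linear constraint, so the minimum cost is $1.29.

$1.29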